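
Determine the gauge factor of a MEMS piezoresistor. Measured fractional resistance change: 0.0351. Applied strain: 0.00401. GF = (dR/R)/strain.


Step 1: Identify values.
dR/R = 0.0351, strain = 0.00401
Step 2: GF = (dR/R) / strain = 0.0351 / 0.00401
GF = 8.8


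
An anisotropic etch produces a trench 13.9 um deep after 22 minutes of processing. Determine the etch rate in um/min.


Step 1: Etch rate = depth / time
Step 2: rate = 13.9 / 22
rate = 0.632 um/min


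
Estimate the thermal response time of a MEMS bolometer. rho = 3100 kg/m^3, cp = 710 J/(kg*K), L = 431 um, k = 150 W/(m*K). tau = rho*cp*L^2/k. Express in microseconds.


Step 1: Convert L to m: L = 431e-6 m
Step 2: L^2 = (431e-6)^2 = 1.85761e-07 m^2
Step 3: tau = 3100 * 710 * 1.85761e-07 / 150 = 2.72573307e-03 s
Step 4: Convert to microseconds (multiply by 1e6).
tau = 2725.733 us


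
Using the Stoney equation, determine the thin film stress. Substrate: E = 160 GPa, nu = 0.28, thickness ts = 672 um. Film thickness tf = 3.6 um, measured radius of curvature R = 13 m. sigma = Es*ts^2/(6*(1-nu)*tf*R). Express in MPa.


Step 1: Compute numerator: Es * ts^2 = 160 * 672^2 = 72253440 (GPa*um^2)
Step 2: Compute denominator (R in um): 6*(1-nu)*tf*R = 6*0.72*3.6*13e6 = 202176000.0 (um^2)
Step 3: sigma (GPa) = 72253440 / 202176000.0 = 3.57379e-01 GPa
Step 4: Convert to MPa (x1000): sigma = 357.4 MPa


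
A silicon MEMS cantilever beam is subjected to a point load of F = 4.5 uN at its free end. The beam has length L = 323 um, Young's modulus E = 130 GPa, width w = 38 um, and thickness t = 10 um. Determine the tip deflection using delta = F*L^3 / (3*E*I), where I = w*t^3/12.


Step 1: Calculate the second moment of area.
I = w * t^3 / 12 = 38 * 10^3 / 12 = 3166.6667 um^4
Step 2: Convert E to consistent units (1 GPa = 1000 uN/um^2).
E = 130 GPa = 130000 uN/um^2
Step 3: Calculate tip deflection.
delta = F * L^3 / (3 * E * I)
delta = 4.5 * 323^3 / (3 * 130000 * 3166.6667)
delta = 0.1228 um


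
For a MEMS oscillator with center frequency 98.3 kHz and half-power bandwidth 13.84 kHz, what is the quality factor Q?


Step 1: Q = f0 / bandwidth
Step 2: Q = 98.3 / 13.84
Q = 7.1


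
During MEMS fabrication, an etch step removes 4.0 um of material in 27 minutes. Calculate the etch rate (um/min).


Step 1: Etch rate = depth / time
Step 2: rate = 4.0 / 27
rate = 0.148 um/min


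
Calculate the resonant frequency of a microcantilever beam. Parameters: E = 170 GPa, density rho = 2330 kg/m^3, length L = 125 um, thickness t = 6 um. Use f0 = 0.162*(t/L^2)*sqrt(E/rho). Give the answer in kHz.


Step 1: Convert units to SI.
t_SI = 6e-6 m, L_SI = 125e-6 m
Step 2: Calculate sqrt(E/rho).
sqrt(170e9 / 2330) = 8541.74 m/s
Step 3: Compute f0.
f0 = 0.162 * 6e-6 / (125e-6)^2 * 8541.74 = 531364.6 Hz = 531.36 kHz


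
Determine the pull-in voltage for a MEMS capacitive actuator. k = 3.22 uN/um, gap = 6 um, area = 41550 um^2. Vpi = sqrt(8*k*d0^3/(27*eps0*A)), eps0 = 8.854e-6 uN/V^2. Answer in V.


Step 1: Compute numerator: 8 * k * d0^3 = 8 * 3.22 * 6^3 = 5564.16
Step 2: Compute denominator: 27 * eps0 * A = 27 * 8.854e-6 * 41550 = 9.93286
Step 3: Vpi = sqrt(5564.16 / 9.93286)
Vpi = 23.67 V


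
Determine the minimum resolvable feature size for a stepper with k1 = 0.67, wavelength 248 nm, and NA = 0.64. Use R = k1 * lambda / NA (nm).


Step 1: Identify values: k1 = 0.67, lambda = 248 nm, NA = 0.64
Step 2: R = k1 * lambda / NA
R = 0.67 * 248 / 0.64
R = 259.6 nm


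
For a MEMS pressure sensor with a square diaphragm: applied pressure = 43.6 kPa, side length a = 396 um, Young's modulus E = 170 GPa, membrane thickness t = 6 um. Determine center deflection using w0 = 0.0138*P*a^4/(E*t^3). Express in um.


Step 1: Convert pressure to compatible units (E is in GPa, so P in GPa).
P = 43.6 kPa = 43.6e-6 GPa
Step 2: Compute numerator: 0.0138 * P * a^4.
a^4 = 396^4 = 24591257856
numerator = 0.0138 * 43.6e-6 * 24591257856 = 1.47961e+04
Step 3: Compute denominator: E * t^3 = 170 * 6^3 = 36720
Step 4: w0 = numerator / denominator = 1.47961e+04 / 36720 = 0.4029 um


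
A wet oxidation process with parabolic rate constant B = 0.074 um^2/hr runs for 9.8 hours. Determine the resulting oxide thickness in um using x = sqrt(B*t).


Step 1: Compute B*t = 0.074 * 9.8 = 0.7252
Step 2: x = sqrt(0.7252)
x = 0.852 um


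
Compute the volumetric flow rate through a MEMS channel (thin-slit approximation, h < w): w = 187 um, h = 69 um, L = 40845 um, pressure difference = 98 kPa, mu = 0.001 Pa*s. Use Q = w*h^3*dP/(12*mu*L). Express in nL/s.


Step 1: Convert all dimensions to SI (meters).
w = 187e-6 m, h = 69e-6 m, L = 40845e-6 m, dP = 98e3 Pa
Step 2: Q = w * h^3 * dP / (12 * mu * L)
Q = 187e-6 * (69e-6)^3 * 98e3 / (12 * 0.001 * 40845e-6) = 1.228272725e-08 m^3/s
Step 3: Convert Q from m^3/s to nL/s (1 m^3 = 1e12 nL, so multiply by 1e12).
Q = 12282.727 nL/s


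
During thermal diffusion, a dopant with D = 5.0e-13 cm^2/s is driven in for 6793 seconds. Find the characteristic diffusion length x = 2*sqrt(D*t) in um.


Step 1: Compute D*t = 5.0e-13 * 6793 = 3.3965e-09 cm^2
Step 2: sqrt(D*t) = 5.82795e-05 cm
Step 3: x = 2 * 5.82795e-05 cm = 1.16559e-04 cm
Step 4: Convert to um (1 cm = 1e4 um): x = 1.166 um


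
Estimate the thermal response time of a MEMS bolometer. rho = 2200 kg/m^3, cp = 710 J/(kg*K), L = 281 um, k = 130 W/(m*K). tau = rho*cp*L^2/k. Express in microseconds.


Step 1: Convert L to m: L = 281e-6 m
Step 2: L^2 = (281e-6)^2 = 7.8961e-08 m^2
Step 3: tau = 2200 * 710 * 7.8961e-08 / 130 = 9.4874678e-04 s
Step 4: Convert to microseconds (multiply by 1e6).
tau = 948.747 us


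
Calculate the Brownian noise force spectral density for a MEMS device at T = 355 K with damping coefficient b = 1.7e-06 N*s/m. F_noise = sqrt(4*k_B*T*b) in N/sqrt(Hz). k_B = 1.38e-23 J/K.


Step 1: Compute 4 * k_B * T * b
= 4 * 1.38e-23 * 355 * 1.7e-06
= 3.3313e-26 N^2/Hz
Step 2: F_noise = sqrt(3.3313e-26)
F_noise = 1.83e-13 N/sqrt(Hz)


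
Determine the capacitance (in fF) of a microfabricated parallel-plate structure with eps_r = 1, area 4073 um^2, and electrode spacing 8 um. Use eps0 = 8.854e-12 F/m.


Step 1: Convert area to m^2: A = 4073e-12 m^2
Step 2: Convert gap to m: d = 8e-6 m
Step 3: C = eps0 * eps_r * A / d
C = 8.854e-12 * 1 * 4073e-12 / 8e-6
Step 4: Convert to fF (multiply by 1e15).
C = 4.51 fF


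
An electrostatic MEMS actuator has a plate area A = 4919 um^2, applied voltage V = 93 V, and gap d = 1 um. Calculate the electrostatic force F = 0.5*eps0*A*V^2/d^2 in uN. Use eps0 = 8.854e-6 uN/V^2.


Step 1: Identify parameters.
eps0 = 8.854e-6 uN/V^2, A = 4919 um^2, V = 93 V, d = 1 um
Step 2: Compute V^2 = 93^2 = 8649
Step 3: Compute d^2 = 1^2 = 1
Step 4: F = 0.5 * 8.854e-6 * 4919 * 8649 / 1
F = 188.344 uN


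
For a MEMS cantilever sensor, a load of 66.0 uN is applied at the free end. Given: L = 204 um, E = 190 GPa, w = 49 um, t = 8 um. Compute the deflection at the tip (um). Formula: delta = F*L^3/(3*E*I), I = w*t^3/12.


Step 1: Calculate the second moment of area.
I = w * t^3 / 12 = 49 * 8^3 / 12 = 2090.6667 um^4
Step 2: Convert E to consistent units (1 GPa = 1000 uN/um^2).
E = 190 GPa = 190000 uN/um^2
Step 3: Calculate tip deflection.
delta = F * L^3 / (3 * E * I)
delta = 66.0 * 204^3 / (3 * 190000 * 2090.6667)
delta = 0.4702 um


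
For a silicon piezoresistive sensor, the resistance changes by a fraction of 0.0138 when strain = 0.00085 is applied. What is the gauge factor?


Step 1: Identify values.
dR/R = 0.0138, strain = 0.00085
Step 2: GF = (dR/R) / strain = 0.0138 / 0.00085
GF = 16.2


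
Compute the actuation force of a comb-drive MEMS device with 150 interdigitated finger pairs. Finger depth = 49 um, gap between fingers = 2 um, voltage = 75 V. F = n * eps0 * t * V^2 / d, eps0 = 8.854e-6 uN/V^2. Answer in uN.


Step 1: Parameters: n=150, eps0=8.854e-6 uN/V^2, t=49 um, V=75 V, d=2 um
Step 2: V^2 = 5625
Step 3: F = 150 * 8.854e-6 * 49 * 5625 / 2
F = 183.029 uN


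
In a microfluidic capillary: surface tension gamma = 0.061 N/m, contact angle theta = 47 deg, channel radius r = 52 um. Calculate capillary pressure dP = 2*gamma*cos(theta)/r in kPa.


Step 1: cos(47 deg) = 0.682
Step 2: Convert r to m: r = 52e-6 m
Step 3: dP = 2 * 0.061 * 0.682 / 52e-6 = 1600.1 Pa
Step 4: Convert Pa to kPa (divide by 1000).
dP = 1.6 kPa


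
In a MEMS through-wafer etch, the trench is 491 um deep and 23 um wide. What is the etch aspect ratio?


Step 1: AR = depth / width
Step 2: AR = 491 / 23
AR = 21.3


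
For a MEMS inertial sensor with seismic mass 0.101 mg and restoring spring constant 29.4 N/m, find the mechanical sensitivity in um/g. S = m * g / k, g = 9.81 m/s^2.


Step 1: Convert mass: m = 0.101 mg = 1.01e-07 kg
Step 2: S = m * g / k = 1.01e-07 * 9.81 / 29.4
Step 3: S = 3.37e-08 m/g
Step 4: Convert to um/g: S = 0.034 um/g


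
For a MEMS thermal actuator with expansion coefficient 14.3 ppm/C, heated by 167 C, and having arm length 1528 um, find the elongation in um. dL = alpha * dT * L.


Step 1: Convert CTE: alpha = 14.3 ppm/C = 14.3e-6 /C
Step 2: dL = 14.3e-6 * 167 * 1528
dL = 3.649 um


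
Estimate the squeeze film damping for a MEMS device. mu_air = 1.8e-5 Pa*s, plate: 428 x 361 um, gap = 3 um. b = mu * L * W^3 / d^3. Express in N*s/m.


Step 1: Convert to SI.
L = 428e-6 m, W = 361e-6 m, d = 3e-6 m
Step 2: W^3 = (361e-6)^3 = 4.70e-11 m^3
Step 3: d^3 = (3e-6)^3 = 2.70e-17 m^3
Step 4: b = 1.8e-5 * 428e-6 * 4.70e-11 / 2.70e-17
b = 1.34e-02 N*s/m


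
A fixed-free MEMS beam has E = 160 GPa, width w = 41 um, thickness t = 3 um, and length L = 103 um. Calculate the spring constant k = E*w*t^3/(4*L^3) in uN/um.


Step 1: Convert E to consistent units (1 GPa = 1000 uN/um^2).
E = 160 GPa = 160000 uN/um^2
Step 2: Compute t^3 = 3^3 = 27
Step 3: Compute L^3 = 103^3 = 1092727
Step 4: k = 160000 * 41 * 27 / (4 * 1092727)
k = 40.5225 uN/um


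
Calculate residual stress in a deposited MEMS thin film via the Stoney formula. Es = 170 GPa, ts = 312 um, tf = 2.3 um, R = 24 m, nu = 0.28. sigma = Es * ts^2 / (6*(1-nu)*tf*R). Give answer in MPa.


Step 1: Compute numerator: Es * ts^2 = 170 * 312^2 = 16548480 (GPa*um^2)
Step 2: Compute denominator (R in um): 6*(1-nu)*tf*R = 6*0.72*2.3*24e6 = 238464000.0 (um^2)
Step 3: sigma (GPa) = 16548480 / 238464000.0 = 6.9396e-02 GPa
Step 4: Convert to MPa (x1000): sigma = 69.4 MPa


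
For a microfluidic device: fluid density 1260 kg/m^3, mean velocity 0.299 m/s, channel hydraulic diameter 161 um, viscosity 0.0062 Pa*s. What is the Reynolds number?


Step 1: Convert Dh to meters: Dh = 161e-6 m
Step 2: Re = rho * v * Dh / mu
Re = 1260 * 0.299 * 161e-6 / 0.0062
Re = 9.783


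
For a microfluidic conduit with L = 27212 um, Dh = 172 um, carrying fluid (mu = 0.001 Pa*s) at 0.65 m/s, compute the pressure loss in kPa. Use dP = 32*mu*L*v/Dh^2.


Step 1: Convert to SI: L = 27212e-6 m, Dh = 172e-6 m
Step 2: dP = 32 * 0.001 * 27212e-6 * 0.65 / (172e-6)^2
Step 3: dP = 19132.29 Pa
Step 4: Convert to kPa: dP = 19.13 kPa


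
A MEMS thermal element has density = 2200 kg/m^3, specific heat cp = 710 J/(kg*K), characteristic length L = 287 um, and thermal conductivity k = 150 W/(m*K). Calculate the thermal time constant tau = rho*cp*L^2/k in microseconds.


Step 1: Convert L to m: L = 287e-6 m
Step 2: L^2 = (287e-6)^2 = 8.2369e-08 m^2
Step 3: tau = 2200 * 710 * 8.2369e-08 / 150 = 8.5773585e-04 s
Step 4: Convert to microseconds (multiply by 1e6).
tau = 857.736 us


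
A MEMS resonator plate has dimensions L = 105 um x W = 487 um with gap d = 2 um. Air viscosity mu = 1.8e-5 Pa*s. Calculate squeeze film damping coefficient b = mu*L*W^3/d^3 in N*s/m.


Step 1: Convert to SI.
L = 105e-6 m, W = 487e-6 m, d = 2e-6 m
Step 2: W^3 = (487e-6)^3 = 1.16e-10 m^3
Step 3: d^3 = (2e-6)^3 = 8.00e-18 m^3
Step 4: b = 1.8e-5 * 105e-6 * 1.16e-10 / 8.00e-18
b = 2.73e-02 N*s/m


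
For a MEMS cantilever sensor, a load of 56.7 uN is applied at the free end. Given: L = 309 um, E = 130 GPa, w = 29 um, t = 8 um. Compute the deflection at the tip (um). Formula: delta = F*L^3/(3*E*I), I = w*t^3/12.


Step 1: Calculate the second moment of area.
I = w * t^3 / 12 = 29 * 8^3 / 12 = 1237.3333 um^4
Step 2: Convert E to consistent units (1 GPa = 1000 uN/um^2).
E = 130 GPa = 130000 uN/um^2
Step 3: Calculate tip deflection.
delta = F * L^3 / (3 * E * I)
delta = 56.7 * 309^3 / (3 * 130000 * 1237.3333)
delta = 3.4666 um


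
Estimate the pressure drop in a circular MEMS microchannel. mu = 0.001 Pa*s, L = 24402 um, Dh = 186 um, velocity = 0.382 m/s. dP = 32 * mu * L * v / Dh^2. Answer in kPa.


Step 1: Convert to SI: L = 24402e-6 m, Dh = 186e-6 m
Step 2: dP = 32 * 0.001 * 24402e-6 * 0.382 / (186e-6)^2
Step 3: dP = 8622.10 Pa
Step 4: Convert to kPa: dP = 8.62 kPa


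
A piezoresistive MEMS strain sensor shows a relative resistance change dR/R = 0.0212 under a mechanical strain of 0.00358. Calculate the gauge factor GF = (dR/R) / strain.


Step 1: Identify values.
dR/R = 0.0212, strain = 0.00358
Step 2: GF = (dR/R) / strain = 0.0212 / 0.00358
GF = 5.9


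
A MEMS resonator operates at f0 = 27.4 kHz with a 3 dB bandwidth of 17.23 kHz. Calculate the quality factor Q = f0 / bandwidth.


Step 1: Q = f0 / bandwidth
Step 2: Q = 27.4 / 17.23
Q = 1.6


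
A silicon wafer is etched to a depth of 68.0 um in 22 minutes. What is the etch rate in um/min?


Step 1: Etch rate = depth / time
Step 2: rate = 68.0 / 22
rate = 3.091 um/min


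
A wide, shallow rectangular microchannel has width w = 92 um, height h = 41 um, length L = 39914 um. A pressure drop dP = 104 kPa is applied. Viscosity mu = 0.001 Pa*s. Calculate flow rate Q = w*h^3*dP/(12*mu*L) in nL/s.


Step 1: Convert all dimensions to SI (meters).
w = 92e-6 m, h = 41e-6 m, L = 39914e-6 m, dP = 104e3 Pa
Step 2: Q = w * h^3 * dP / (12 * mu * L)
Q = 92e-6 * (41e-6)^3 * 104e3 / (12 * 0.001 * 39914e-6) = 1.37678536e-09 m^3/s
Step 3: Convert Q from m^3/s to nL/s (1 m^3 = 1e12 nL, so multiply by 1e12).
Q = 1376.785 nL/s


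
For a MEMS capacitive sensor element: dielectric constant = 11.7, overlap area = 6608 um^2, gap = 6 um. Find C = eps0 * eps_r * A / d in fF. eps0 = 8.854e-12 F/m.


Step 1: Convert area to m^2: A = 6608e-12 m^2
Step 2: Convert gap to m: d = 6e-6 m
Step 3: C = eps0 * eps_r * A / d
C = 8.854e-12 * 11.7 * 6608e-12 / 6e-6
Step 4: Convert to fF (multiply by 1e15).
C = 114.09 fF


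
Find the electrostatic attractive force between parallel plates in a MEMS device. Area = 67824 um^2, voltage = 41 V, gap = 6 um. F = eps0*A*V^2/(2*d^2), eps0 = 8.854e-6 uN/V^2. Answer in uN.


Step 1: Identify parameters.
eps0 = 8.854e-6 uN/V^2, A = 67824 um^2, V = 41 V, d = 6 um
Step 2: Compute V^2 = 41^2 = 1681
Step 3: Compute d^2 = 6^2 = 36
Step 4: F = 0.5 * 8.854e-6 * 67824 * 1681 / 36
F = 14.02 uN


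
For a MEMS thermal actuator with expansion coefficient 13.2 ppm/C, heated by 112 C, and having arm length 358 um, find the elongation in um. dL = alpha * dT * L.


Step 1: Convert CTE: alpha = 13.2 ppm/C = 13.2e-6 /C
Step 2: dL = 13.2e-6 * 112 * 358
dL = 0.5293 um


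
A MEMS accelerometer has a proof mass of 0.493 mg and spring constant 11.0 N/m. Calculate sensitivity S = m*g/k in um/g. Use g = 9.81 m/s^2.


Step 1: Convert mass: m = 0.493 mg = 4.93e-07 kg
Step 2: S = m * g / k = 4.93e-07 * 9.81 / 11.0
Step 3: S = 4.40e-07 m/g
Step 4: Convert to um/g: S = 0.44 um/g


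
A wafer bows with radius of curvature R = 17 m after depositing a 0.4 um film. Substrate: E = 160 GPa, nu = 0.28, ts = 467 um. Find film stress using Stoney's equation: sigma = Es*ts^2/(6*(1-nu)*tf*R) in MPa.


Step 1: Compute numerator: Es * ts^2 = 160 * 467^2 = 34894240 (GPa*um^2)
Step 2: Compute denominator (R in um): 6*(1-nu)*tf*R = 6*0.72*0.4*17e6 = 29376000.0 (um^2)
Step 3: sigma (GPa) = 34894240 / 29376000.0 = 1.187849e+00 GPa
Step 4: Convert to MPa (x1000): sigma = 1187.8 MPa


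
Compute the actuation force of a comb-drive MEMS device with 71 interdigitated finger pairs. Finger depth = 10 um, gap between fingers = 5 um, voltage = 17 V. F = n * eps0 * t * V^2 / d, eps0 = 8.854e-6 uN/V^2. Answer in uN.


Step 1: Parameters: n=71, eps0=8.854e-6 uN/V^2, t=10 um, V=17 V, d=5 um
Step 2: V^2 = 289
Step 3: F = 71 * 8.854e-6 * 10 * 289 / 5
F = 0.363 uN


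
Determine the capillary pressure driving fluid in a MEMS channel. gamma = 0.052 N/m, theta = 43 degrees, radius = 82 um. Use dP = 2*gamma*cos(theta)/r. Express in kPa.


Step 1: cos(43 deg) = 0.7314
Step 2: Convert r to m: r = 82e-6 m
Step 3: dP = 2 * 0.052 * 0.7314 / 82e-6 = 927.6 Pa
Step 4: Convert Pa to kPa (divide by 1000).
dP = 0.93 kPa


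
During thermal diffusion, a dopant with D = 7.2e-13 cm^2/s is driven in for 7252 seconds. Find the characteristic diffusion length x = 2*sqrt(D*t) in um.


Step 1: Compute D*t = 7.2e-13 * 7252 = 5.22144e-09 cm^2
Step 2: sqrt(D*t) = 7.22595e-05 cm
Step 3: x = 2 * 7.22595e-05 cm = 1.44519e-04 cm
Step 4: Convert to um (1 cm = 1e4 um): x = 1.445 um


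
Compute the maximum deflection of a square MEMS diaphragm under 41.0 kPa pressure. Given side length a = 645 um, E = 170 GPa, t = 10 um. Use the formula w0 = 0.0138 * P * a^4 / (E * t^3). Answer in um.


Step 1: Convert pressure to compatible units (E is in GPa, so P in GPa).
P = 41.0 kPa = 41.0e-6 GPa
Step 2: Compute numerator: 0.0138 * P * a^4.
a^4 = 645^4 = 173076800625
numerator = 0.0138 * 41.0e-6 * 173076800625 = 9.7927e+04
Step 3: Compute denominator: E * t^3 = 170 * 10^3 = 170000
Step 4: w0 = numerator / denominator = 9.7927e+04 / 170000 = 0.576 um


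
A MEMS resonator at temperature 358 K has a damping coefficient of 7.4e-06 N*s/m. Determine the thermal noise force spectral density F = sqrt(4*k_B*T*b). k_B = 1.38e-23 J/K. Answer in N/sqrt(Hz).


Step 1: Compute 4 * k_B * T * b
= 4 * 1.38e-23 * 358 * 7.4e-06
= 1.4624e-25 N^2/Hz
Step 2: F_noise = sqrt(1.4624e-25)
F_noise = 3.82e-13 N/sqrt(Hz)


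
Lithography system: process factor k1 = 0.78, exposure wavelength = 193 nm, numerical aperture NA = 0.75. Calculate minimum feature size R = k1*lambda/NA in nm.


Step 1: Identify values: k1 = 0.78, lambda = 193 nm, NA = 0.75
Step 2: R = k1 * lambda / NA
R = 0.78 * 193 / 0.75
R = 200.7 nm


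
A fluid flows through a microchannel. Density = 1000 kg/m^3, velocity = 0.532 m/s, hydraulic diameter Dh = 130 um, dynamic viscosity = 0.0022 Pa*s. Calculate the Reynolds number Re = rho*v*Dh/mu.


Step 1: Convert Dh to meters: Dh = 130e-6 m
Step 2: Re = rho * v * Dh / mu
Re = 1000 * 0.532 * 130e-6 / 0.0022
Re = 31.436


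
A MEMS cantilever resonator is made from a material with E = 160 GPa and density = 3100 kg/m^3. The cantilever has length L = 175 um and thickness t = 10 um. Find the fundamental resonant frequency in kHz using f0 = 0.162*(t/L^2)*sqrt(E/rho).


Step 1: Convert units to SI.
t_SI = 10e-6 m, L_SI = 175e-6 m
Step 2: Calculate sqrt(E/rho).
sqrt(160e9 / 3100) = 7184.21 m/s
Step 3: Compute f0.
f0 = 0.162 * 10e-6 / (175e-6)^2 * 7184.21 = 380030.0 Hz = 380.03 kHz


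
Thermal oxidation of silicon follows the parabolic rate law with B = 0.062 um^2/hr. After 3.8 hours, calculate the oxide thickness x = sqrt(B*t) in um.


Step 1: Compute B*t = 0.062 * 3.8 = 0.2356
Step 2: x = sqrt(0.2356)
x = 0.485 um


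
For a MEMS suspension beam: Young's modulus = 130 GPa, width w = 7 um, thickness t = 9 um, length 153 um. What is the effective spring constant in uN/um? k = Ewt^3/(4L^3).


Step 1: Convert E to consistent units (1 GPa = 1000 uN/um^2).
E = 130 GPa = 130000 uN/um^2
Step 2: Compute t^3 = 9^3 = 729
Step 3: Compute L^3 = 153^3 = 3581577
Step 4: k = 130000 * 7 * 729 / (4 * 3581577)
k = 46.3057 uN/um


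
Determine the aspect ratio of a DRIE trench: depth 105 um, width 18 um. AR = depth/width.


Step 1: AR = depth / width
Step 2: AR = 105 / 18
AR = 5.8


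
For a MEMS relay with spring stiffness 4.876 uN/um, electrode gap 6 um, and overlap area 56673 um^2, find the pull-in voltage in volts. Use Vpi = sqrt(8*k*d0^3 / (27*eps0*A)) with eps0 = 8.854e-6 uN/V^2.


Step 1: Compute numerator: 8 * k * d0^3 = 8 * 4.876 * 6^3 = 8425.728
Step 2: Compute denominator: 27 * eps0 * A = 27 * 8.854e-6 * 56673 = 13.548134
Step 3: Vpi = sqrt(8425.728 / 13.548134)
Vpi = 24.94 V


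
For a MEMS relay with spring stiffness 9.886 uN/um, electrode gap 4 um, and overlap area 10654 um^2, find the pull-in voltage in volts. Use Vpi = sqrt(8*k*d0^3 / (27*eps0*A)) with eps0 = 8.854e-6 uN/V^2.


Step 1: Compute numerator: 8 * k * d0^3 = 8 * 9.886 * 4^3 = 5061.632
Step 2: Compute denominator: 27 * eps0 * A = 27 * 8.854e-6 * 10654 = 2.546924
Step 3: Vpi = sqrt(5061.632 / 2.546924)
Vpi = 44.58 V


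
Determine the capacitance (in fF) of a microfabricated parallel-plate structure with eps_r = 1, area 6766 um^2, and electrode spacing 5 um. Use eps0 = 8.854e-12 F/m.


Step 1: Convert area to m^2: A = 6766e-12 m^2
Step 2: Convert gap to m: d = 5e-6 m
Step 3: C = eps0 * eps_r * A / d
C = 8.854e-12 * 1 * 6766e-12 / 5e-6
Step 4: Convert to fF (multiply by 1e15).
C = 11.98 fF


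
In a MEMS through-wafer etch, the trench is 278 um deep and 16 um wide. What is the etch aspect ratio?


Step 1: AR = depth / width
Step 2: AR = 278 / 16
AR = 17.4


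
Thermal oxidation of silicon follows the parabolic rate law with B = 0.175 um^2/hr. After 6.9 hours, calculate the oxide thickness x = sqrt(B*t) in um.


Step 1: Compute B*t = 0.175 * 6.9 = 1.2075
Step 2: x = sqrt(1.2075)
x = 1.099 um


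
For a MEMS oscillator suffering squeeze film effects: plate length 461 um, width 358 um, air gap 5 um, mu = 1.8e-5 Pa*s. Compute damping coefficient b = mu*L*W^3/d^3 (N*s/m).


Step 1: Convert to SI.
L = 461e-6 m, W = 358e-6 m, d = 5e-6 m
Step 2: W^3 = (358e-6)^3 = 4.59e-11 m^3
Step 3: d^3 = (5e-6)^3 = 1.25e-16 m^3
Step 4: b = 1.8e-5 * 461e-6 * 4.59e-11 / 1.25e-16
b = 3.05e-03 N*s/m


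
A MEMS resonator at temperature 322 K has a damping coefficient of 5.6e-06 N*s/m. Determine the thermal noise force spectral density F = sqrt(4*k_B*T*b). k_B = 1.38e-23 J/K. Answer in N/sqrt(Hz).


Step 1: Compute 4 * k_B * T * b
= 4 * 1.38e-23 * 322 * 5.6e-06
= 9.9537e-26 N^2/Hz
Step 2: F_noise = sqrt(9.9537e-26)
F_noise = 3.15e-13 N/sqrt(Hz)


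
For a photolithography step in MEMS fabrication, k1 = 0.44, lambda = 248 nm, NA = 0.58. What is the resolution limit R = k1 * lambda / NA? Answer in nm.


Step 1: Identify values: k1 = 0.44, lambda = 248 nm, NA = 0.58
Step 2: R = k1 * lambda / NA
R = 0.44 * 248 / 0.58
R = 188.1 nm


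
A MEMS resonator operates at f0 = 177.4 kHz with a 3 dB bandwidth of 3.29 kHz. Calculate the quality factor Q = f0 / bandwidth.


Step 1: Q = f0 / bandwidth
Step 2: Q = 177.4 / 3.29
Q = 53.9


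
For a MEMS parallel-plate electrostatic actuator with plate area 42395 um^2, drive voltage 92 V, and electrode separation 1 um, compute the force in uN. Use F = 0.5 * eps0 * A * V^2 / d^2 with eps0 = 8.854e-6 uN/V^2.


Step 1: Identify parameters.
eps0 = 8.854e-6 uN/V^2, A = 42395 um^2, V = 92 V, d = 1 um
Step 2: Compute V^2 = 92^2 = 8464
Step 3: Compute d^2 = 1^2 = 1
Step 4: F = 0.5 * 8.854e-6 * 42395 * 8464 / 1
F = 1588.546 uN


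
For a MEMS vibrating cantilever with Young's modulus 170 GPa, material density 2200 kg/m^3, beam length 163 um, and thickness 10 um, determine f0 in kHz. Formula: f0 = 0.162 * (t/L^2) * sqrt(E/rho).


Step 1: Convert units to SI.
t_SI = 10e-6 m, L_SI = 163e-6 m
Step 2: Calculate sqrt(E/rho).
sqrt(170e9 / 2200) = 8790.49 m/s
Step 3: Compute f0.
f0 = 0.162 * 10e-6 / (163e-6)^2 * 8790.49 = 535985.3 Hz = 535.99 kHz


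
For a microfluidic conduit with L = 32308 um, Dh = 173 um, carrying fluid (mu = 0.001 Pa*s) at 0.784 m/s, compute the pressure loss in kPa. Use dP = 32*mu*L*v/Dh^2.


Step 1: Convert to SI: L = 32308e-6 m, Dh = 173e-6 m
Step 2: dP = 32 * 0.001 * 32308e-6 * 0.784 / (173e-6)^2
Step 3: dP = 27082.20 Pa
Step 4: Convert to kPa: dP = 27.08 kPa


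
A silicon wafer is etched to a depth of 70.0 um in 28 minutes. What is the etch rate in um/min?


Step 1: Etch rate = depth / time
Step 2: rate = 70.0 / 28
rate = 2.5 um/min


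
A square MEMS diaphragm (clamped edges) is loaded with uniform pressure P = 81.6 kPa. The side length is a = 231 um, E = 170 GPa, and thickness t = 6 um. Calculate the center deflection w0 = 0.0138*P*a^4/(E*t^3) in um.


Step 1: Convert pressure to compatible units (E is in GPa, so P in GPa).
P = 81.6 kPa = 81.6e-6 GPa
Step 2: Compute numerator: 0.0138 * P * a^4.
a^4 = 231^4 = 2847396321
numerator = 0.0138 * 81.6e-6 * 2847396321 = 3.2064e+03
Step 3: Compute denominator: E * t^3 = 170 * 6^3 = 36720
Step 4: w0 = numerator / denominator = 3.2064e+03 / 36720 = 0.0873 um


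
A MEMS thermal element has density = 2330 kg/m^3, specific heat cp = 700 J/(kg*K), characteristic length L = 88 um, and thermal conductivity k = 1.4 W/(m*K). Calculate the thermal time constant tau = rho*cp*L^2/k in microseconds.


Step 1: Convert L to m: L = 88e-6 m
Step 2: L^2 = (88e-6)^2 = 7.744e-09 m^2
Step 3: tau = 2330 * 700 * 7.744e-09 / 1.4 = 9.02176e-03 s
Step 4: Convert to microseconds (multiply by 1e6).
tau = 9021.76 us


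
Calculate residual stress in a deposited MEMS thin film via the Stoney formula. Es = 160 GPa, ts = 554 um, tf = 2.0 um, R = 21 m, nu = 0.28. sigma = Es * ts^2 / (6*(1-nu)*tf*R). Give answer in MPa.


Step 1: Compute numerator: Es * ts^2 = 160 * 554^2 = 49106560 (GPa*um^2)
Step 2: Compute denominator (R in um): 6*(1-nu)*tf*R = 6*0.72*2.0*21e6 = 181440000.0 (um^2)
Step 3: sigma (GPa) = 49106560 / 181440000.0 = 2.70649e-01 GPa
Step 4: Convert to MPa (x1000): sigma = 270.6 MPa


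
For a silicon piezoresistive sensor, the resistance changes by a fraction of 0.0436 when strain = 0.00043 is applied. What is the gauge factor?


Step 1: Identify values.
dR/R = 0.0436, strain = 0.00043
Step 2: GF = (dR/R) / strain = 0.0436 / 0.00043
GF = 101.4


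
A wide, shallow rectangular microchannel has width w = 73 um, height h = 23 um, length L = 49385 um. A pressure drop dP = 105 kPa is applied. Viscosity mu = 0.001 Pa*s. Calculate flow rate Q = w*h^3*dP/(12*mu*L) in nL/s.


Step 1: Convert all dimensions to SI (meters).
w = 73e-6 m, h = 23e-6 m, L = 49385e-6 m, dP = 105e3 Pa
Step 2: Q = w * h^3 * dP / (12 * mu * L)
Q = 73e-6 * (23e-6)^3 * 105e3 / (12 * 0.001 * 49385e-6) = 1.5736906e-10 m^3/s
Step 3: Convert Q from m^3/s to nL/s (1 m^3 = 1e12 nL, so multiply by 1e12).
Q = 157.369 nL/s


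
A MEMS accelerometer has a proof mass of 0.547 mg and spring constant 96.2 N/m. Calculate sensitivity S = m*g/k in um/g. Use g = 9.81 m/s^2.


Step 1: Convert mass: m = 0.547 mg = 5.47e-07 kg
Step 2: S = m * g / k = 5.47e-07 * 9.81 / 96.2
Step 3: S = 5.58e-08 m/g
Step 4: Convert to um/g: S = 0.056 um/g


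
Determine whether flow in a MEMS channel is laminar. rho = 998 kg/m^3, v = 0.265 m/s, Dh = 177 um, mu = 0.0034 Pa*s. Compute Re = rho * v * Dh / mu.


Step 1: Convert Dh to meters: Dh = 177e-6 m
Step 2: Re = rho * v * Dh / mu
Re = 998 * 0.265 * 177e-6 / 0.0034
Re = 13.768
Since Re = 13.768 is below ~2300, the flow is laminar.


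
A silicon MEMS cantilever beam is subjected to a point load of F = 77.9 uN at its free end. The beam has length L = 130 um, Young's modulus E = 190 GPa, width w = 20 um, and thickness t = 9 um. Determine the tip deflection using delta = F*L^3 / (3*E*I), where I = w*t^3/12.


Step 1: Calculate the second moment of area.
I = w * t^3 / 12 = 20 * 9^3 / 12 = 1215.0 um^4
Step 2: Convert E to consistent units (1 GPa = 1000 uN/um^2).
E = 190 GPa = 190000 uN/um^2
Step 3: Calculate tip deflection.
delta = F * L^3 / (3 * E * I)
delta = 77.9 * 130^3 / (3 * 190000 * 1215.0)
delta = 0.2471 um


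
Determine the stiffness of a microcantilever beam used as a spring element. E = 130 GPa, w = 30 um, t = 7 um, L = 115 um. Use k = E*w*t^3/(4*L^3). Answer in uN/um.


Step 1: Convert E to consistent units (1 GPa = 1000 uN/um^2).
E = 130 GPa = 130000 uN/um^2
Step 2: Compute t^3 = 7^3 = 343
Step 3: Compute L^3 = 115^3 = 1520875
Step 4: k = 130000 * 30 * 343 / (4 * 1520875)
k = 219.8899 uN/um


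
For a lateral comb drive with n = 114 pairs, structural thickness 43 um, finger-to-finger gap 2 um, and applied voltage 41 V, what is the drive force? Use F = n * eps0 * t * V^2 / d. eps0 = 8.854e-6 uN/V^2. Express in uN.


Step 1: Parameters: n=114, eps0=8.854e-6 uN/V^2, t=43 um, V=41 V, d=2 um
Step 2: V^2 = 1681
Step 3: F = 114 * 8.854e-6 * 43 * 1681 / 2
F = 36.48 uN


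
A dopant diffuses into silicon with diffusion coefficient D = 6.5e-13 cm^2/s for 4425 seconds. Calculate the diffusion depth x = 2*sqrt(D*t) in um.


Step 1: Compute D*t = 6.5e-13 * 4425 = 2.87625e-09 cm^2
Step 2: sqrt(D*t) = 5.36307e-05 cm
Step 3: x = 2 * 5.36307e-05 cm = 1.072614e-04 cm
Step 4: Convert to um (1 cm = 1e4 um): x = 1.073 um


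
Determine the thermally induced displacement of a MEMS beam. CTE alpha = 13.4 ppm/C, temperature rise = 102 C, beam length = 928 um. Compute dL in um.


Step 1: Convert CTE: alpha = 13.4 ppm/C = 13.4e-6 /C
Step 2: dL = 13.4e-6 * 102 * 928
dL = 1.2684 um


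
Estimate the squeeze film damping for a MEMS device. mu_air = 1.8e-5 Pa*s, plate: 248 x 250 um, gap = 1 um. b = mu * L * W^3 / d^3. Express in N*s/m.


Step 1: Convert to SI.
L = 248e-6 m, W = 250e-6 m, d = 1e-6 m
Step 2: W^3 = (250e-6)^3 = 1.56e-11 m^3
Step 3: d^3 = (1e-6)^3 = 1.00e-18 m^3
Step 4: b = 1.8e-5 * 248e-6 * 1.56e-11 / 1.00e-18
b = 6.98e-02 N*s/m


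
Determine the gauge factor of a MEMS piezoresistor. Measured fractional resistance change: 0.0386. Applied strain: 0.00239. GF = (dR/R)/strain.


Step 1: Identify values.
dR/R = 0.0386, strain = 0.00239
Step 2: GF = (dR/R) / strain = 0.0386 / 0.00239
GF = 16.2


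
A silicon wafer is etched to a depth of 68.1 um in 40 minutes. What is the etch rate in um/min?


Step 1: Etch rate = depth / time
Step 2: rate = 68.1 / 40
rate = 1.703 um/min


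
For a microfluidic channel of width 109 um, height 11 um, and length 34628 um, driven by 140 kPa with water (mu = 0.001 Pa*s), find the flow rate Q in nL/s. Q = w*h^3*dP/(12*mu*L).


Step 1: Convert all dimensions to SI (meters).
w = 109e-6 m, h = 11e-6 m, L = 34628e-6 m, dP = 140e3 Pa
Step 2: Q = w * h^3 * dP / (12 * mu * L)
Q = 109e-6 * (11e-6)^3 * 140e3 / (12 * 0.001 * 34628e-6) = 4.887918e-11 m^3/s
Step 3: Convert Q from m^3/s to nL/s (1 m^3 = 1e12 nL, so multiply by 1e12).
Q = 48.879 nL/s


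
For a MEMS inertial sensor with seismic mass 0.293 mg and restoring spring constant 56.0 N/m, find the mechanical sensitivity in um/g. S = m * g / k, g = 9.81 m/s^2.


Step 1: Convert mass: m = 0.293 mg = 2.93e-07 kg
Step 2: S = m * g / k = 2.93e-07 * 9.81 / 56.0
Step 3: S = 5.13e-08 m/g
Step 4: Convert to um/g: S = 0.051 um/g


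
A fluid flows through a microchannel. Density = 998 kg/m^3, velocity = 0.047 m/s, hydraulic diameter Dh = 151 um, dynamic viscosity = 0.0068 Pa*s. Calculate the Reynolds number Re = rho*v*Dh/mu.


Step 1: Convert Dh to meters: Dh = 151e-6 m
Step 2: Re = rho * v * Dh / mu
Re = 998 * 0.047 * 151e-6 / 0.0068
Re = 1.042


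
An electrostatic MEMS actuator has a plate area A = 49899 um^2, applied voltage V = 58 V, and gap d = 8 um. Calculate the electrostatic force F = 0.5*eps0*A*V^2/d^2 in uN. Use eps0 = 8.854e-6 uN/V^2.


Step 1: Identify parameters.
eps0 = 8.854e-6 uN/V^2, A = 49899 um^2, V = 58 V, d = 8 um
Step 2: Compute V^2 = 58^2 = 3364
Step 3: Compute d^2 = 8^2 = 64
Step 4: F = 0.5 * 8.854e-6 * 49899 * 3364 / 64
F = 11.611 uN


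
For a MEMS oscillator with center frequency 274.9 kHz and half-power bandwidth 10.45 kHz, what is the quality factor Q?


Step 1: Q = f0 / bandwidth
Step 2: Q = 274.9 / 10.45
Q = 26.3


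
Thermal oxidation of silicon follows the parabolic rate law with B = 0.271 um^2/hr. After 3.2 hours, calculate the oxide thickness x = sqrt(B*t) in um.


Step 1: Compute B*t = 0.271 * 3.2 = 0.8672
Step 2: x = sqrt(0.8672)
x = 0.931 um


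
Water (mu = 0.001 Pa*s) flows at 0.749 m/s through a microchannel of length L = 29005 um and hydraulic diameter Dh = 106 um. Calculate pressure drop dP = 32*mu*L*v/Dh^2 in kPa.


Step 1: Convert to SI: L = 29005e-6 m, Dh = 106e-6 m
Step 2: dP = 32 * 0.001 * 29005e-6 * 0.749 / (106e-6)^2
Step 3: dP = 61871.83 Pa
Step 4: Convert to kPa: dP = 61.87 kPa


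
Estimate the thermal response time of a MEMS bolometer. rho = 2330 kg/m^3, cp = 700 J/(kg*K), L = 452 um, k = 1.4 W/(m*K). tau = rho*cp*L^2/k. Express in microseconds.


Step 1: Convert L to m: L = 452e-6 m
Step 2: L^2 = (452e-6)^2 = 2.04304e-07 m^2
Step 3: tau = 2330 * 700 * 2.04304e-07 / 1.4 = 2.3801416e-01 s
Step 4: Convert to microseconds (multiply by 1e6).
tau = 238014.16 us


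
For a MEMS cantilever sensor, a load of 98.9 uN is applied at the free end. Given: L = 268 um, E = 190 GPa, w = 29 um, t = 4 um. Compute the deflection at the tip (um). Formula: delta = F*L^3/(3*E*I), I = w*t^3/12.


Step 1: Calculate the second moment of area.
I = w * t^3 / 12 = 29 * 4^3 / 12 = 154.6667 um^4
Step 2: Convert E to consistent units (1 GPa = 1000 uN/um^2).
E = 190 GPa = 190000 uN/um^2
Step 3: Calculate tip deflection.
delta = F * L^3 / (3 * E * I)
delta = 98.9 * 268^3 / (3 * 190000 * 154.6667)
delta = 21.5938 um


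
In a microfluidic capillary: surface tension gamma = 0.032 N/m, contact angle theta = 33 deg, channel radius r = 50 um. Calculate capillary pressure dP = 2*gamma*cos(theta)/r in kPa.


Step 1: cos(33 deg) = 0.8387
Step 2: Convert r to m: r = 50e-6 m
Step 3: dP = 2 * 0.032 * 0.8387 / 50e-6 = 1073.5 Pa
Step 4: Convert Pa to kPa (divide by 1000).
dP = 1.07 kPa


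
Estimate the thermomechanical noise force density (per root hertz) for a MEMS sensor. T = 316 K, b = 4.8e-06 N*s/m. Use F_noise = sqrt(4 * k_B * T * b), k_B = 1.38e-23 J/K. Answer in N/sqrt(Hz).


Step 1: Compute 4 * k_B * T * b
= 4 * 1.38e-23 * 316 * 4.8e-06
= 8.3727e-26 N^2/Hz
Step 2: F_noise = sqrt(8.3727e-26)
F_noise = 2.89e-13 N/sqrt(Hz)


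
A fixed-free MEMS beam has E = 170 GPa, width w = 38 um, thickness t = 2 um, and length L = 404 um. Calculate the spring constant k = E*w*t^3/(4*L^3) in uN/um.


Step 1: Convert E to consistent units (1 GPa = 1000 uN/um^2).
E = 170 GPa = 170000 uN/um^2
Step 2: Compute t^3 = 2^3 = 8
Step 3: Compute L^3 = 404^3 = 65939264
Step 4: k = 170000 * 38 * 8 / (4 * 65939264)
k = 0.1959 uN/um


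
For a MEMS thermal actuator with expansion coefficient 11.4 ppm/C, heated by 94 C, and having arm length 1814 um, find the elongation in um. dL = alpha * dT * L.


Step 1: Convert CTE: alpha = 11.4 ppm/C = 11.4e-6 /C
Step 2: dL = 11.4e-6 * 94 * 1814
dL = 1.9439 um


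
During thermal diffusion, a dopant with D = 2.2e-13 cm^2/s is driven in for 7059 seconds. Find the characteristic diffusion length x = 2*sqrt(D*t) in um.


Step 1: Compute D*t = 2.2e-13 * 7059 = 1.55298e-09 cm^2
Step 2: sqrt(D*t) = 3.9408e-05 cm
Step 3: x = 2 * 3.9408e-05 cm = 7.8816e-05 cm
Step 4: Convert to um (1 cm = 1e4 um): x = 0.788 um


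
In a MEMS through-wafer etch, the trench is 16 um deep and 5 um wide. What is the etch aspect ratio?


Step 1: AR = depth / width
Step 2: AR = 16 / 5
AR = 3.2


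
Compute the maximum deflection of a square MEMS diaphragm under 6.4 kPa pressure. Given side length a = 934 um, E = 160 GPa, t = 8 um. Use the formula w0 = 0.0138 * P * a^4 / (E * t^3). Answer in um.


Step 1: Convert pressure to compatible units (E is in GPa, so P in GPa).
P = 6.4 kPa = 6.4e-6 GPa
Step 2: Compute numerator: 0.0138 * P * a^4.
a^4 = 934^4 = 761004990736
numerator = 0.0138 * 6.4e-6 * 761004990736 = 6.7212e+04
Step 3: Compute denominator: E * t^3 = 160 * 8^3 = 81920
Step 4: w0 = numerator / denominator = 6.7212e+04 / 81920 = 0.8205 um


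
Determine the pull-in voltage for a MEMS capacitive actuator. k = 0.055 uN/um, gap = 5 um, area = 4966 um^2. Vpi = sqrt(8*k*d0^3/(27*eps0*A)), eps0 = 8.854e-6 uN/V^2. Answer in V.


Step 1: Compute numerator: 8 * k * d0^3 = 8 * 0.055 * 5^3 = 55.0
Step 2: Compute denominator: 27 * eps0 * A = 27 * 8.854e-6 * 4966 = 1.187162
Step 3: Vpi = sqrt(55.0 / 1.187162)
Vpi = 6.81 V


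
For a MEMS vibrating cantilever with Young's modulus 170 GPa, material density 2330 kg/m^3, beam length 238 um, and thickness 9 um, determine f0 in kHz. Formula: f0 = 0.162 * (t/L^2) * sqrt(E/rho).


Step 1: Convert units to SI.
t_SI = 9e-6 m, L_SI = 238e-6 m
Step 2: Calculate sqrt(E/rho).
sqrt(170e9 / 2330) = 8541.74 m/s
Step 3: Compute f0.
f0 = 0.162 * 9e-6 / (238e-6)^2 * 8541.74 = 219861.9 Hz = 219.86 kHz


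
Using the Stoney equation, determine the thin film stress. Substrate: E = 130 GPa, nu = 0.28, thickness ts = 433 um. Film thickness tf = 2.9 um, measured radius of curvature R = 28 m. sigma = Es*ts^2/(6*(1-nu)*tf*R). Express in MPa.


Step 1: Compute numerator: Es * ts^2 = 130 * 433^2 = 24373570 (GPa*um^2)
Step 2: Compute denominator (R in um): 6*(1-nu)*tf*R = 6*0.72*2.9*28e6 = 350784000.0 (um^2)
Step 3: sigma (GPa) = 24373570 / 350784000.0 = 6.9483e-02 GPa
Step 4: Convert to MPa (x1000): sigma = 69.5 MPa


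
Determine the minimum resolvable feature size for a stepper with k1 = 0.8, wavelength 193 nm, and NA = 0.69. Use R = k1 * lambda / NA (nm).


Step 1: Identify values: k1 = 0.8, lambda = 193 nm, NA = 0.69
Step 2: R = k1 * lambda / NA
R = 0.8 * 193 / 0.69
R = 223.8 nm


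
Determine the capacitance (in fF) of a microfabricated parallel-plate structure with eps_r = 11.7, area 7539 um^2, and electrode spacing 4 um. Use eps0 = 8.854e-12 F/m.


Step 1: Convert area to m^2: A = 7539e-12 m^2
Step 2: Convert gap to m: d = 4e-6 m
Step 3: C = eps0 * eps_r * A / d
C = 8.854e-12 * 11.7 * 7539e-12 / 4e-6
Step 4: Convert to fF (multiply by 1e15).
C = 195.24 fF


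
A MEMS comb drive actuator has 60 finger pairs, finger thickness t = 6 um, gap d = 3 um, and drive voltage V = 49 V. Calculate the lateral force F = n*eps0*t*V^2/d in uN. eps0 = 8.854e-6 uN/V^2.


Step 1: Parameters: n=60, eps0=8.854e-6 uN/V^2, t=6 um, V=49 V, d=3 um
Step 2: V^2 = 2401
Step 3: F = 60 * 8.854e-6 * 6 * 2401 / 3
F = 2.551 uN


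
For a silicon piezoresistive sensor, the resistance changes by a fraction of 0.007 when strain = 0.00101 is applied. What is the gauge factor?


Step 1: Identify values.
dR/R = 0.007, strain = 0.00101
Step 2: GF = (dR/R) / strain = 0.007 / 0.00101
GF = 6.9


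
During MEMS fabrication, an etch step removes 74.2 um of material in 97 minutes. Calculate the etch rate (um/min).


Step 1: Etch rate = depth / time
Step 2: rate = 74.2 / 97
rate = 0.765 um/min


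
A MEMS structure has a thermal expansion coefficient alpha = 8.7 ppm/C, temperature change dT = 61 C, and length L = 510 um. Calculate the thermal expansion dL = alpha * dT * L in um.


Step 1: Convert CTE: alpha = 8.7 ppm/C = 8.7e-6 /C
Step 2: dL = 8.7e-6 * 61 * 510
dL = 0.2707 um


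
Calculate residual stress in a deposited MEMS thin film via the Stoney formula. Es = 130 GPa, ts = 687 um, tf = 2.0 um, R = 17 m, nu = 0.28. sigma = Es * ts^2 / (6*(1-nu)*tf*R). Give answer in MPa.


Step 1: Compute numerator: Es * ts^2 = 130 * 687^2 = 61355970 (GPa*um^2)
Step 2: Compute denominator (R in um): 6*(1-nu)*tf*R = 6*0.72*2.0*17e6 = 146880000.0 (um^2)
Step 3: sigma (GPa) = 61355970 / 146880000.0 = 4.17729e-01 GPa
Step 4: Convert to MPa (x1000): sigma = 417.7 MPa


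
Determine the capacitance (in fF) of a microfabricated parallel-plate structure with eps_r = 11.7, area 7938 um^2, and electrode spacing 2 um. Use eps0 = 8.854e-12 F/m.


Step 1: Convert area to m^2: A = 7938e-12 m^2
Step 2: Convert gap to m: d = 2e-6 m
Step 3: C = eps0 * eps_r * A / d
C = 8.854e-12 * 11.7 * 7938e-12 / 2e-6
Step 4: Convert to fF (multiply by 1e15).
C = 411.16 fF


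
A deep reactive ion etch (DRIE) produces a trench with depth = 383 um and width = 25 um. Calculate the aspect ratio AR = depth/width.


Step 1: AR = depth / width
Step 2: AR = 383 / 25
AR = 15.3


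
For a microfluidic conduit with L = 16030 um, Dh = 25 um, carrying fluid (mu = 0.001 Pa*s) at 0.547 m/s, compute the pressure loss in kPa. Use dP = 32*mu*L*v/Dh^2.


Step 1: Convert to SI: L = 16030e-6 m, Dh = 25e-6 m
Step 2: dP = 32 * 0.001 * 16030e-6 * 0.547 / (25e-6)^2
Step 3: dP = 448942.59 Pa
Step 4: Convert to kPa: dP = 448.94 kPa
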